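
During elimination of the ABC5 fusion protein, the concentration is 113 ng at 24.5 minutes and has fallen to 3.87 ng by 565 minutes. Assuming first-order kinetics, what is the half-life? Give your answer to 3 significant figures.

Over Δt = 565 − 24.5 = 540.5 minutes, the level fell by a factor of 113/3.87 ≈ 29.199.
n = log₂(29.199) ≈ 4.8678 half-lives, so t½ = 540.5/4.8678 ≈ 111.03 minutes.

111 minutes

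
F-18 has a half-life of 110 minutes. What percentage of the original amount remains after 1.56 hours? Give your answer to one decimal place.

1.56 hours = 93.6 minutes.
n = 93.6/110 ≈ 0.85091 half-lives.
Fraction remaining = (1/2)^0.85091 ≈ 0.55444, i.e. 55.444%.

55.4%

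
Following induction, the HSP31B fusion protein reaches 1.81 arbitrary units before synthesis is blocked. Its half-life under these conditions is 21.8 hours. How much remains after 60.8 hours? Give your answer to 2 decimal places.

0.26 arbitrary units

Number of half-lives: n = 60.8/21.8 ≈ 2.789.
Remaining = 1.81 × (1/2)^2.789 = 1.81 × 0.14469 ≈ 0.26188 arbitrary units.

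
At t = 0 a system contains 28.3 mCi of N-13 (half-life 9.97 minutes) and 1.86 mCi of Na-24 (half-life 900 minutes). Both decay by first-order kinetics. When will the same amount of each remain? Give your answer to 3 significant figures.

39.6 minutes

Set 28.3·(1/2)^(t/9.97) = 1.86·(1/2)^(t/900).
Taking log₂: log₂(28.3/1.86) = t·(1/9.97 − 1/900).
log₂(15.215) = 3.9274; 1/9.97 − 1/900 = 0.09919.
t = 3.9274 / 0.09919 ≈ 39.595 minutes.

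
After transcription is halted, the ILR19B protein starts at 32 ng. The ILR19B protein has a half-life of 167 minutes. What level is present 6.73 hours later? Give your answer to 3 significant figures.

Convert the elapsed time: 6.73 hours = 403.8 minutes.
Number of half-lives: n = 403.8/167 ≈ 2.418.
Remaining = 32 × (1/2)^2.418 = 32 × 0.18712 ≈ 5.9878 ng.

5.99 ng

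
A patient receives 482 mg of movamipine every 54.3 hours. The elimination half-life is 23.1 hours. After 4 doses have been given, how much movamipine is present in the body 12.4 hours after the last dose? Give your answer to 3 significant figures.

The 4 doses were given 175.3, 121, 66.7, 12.4 hours ago.
Total = 482·(1/2)^(175.3/23.1) + 482·(1/2)^(121/23.1) + 482·(1/2)^(66.7/23.1) + 482·(1/2)^(12.4/23.1)
      = 2.5038 + 12.771 + 65.139 + 332.24 ≈ 412.66 mg.

413 mg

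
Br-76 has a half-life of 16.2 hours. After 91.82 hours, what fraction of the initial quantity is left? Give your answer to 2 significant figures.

n = 91.82/16.2 ≈ 5.6679 half-lives.
Fraction remaining = (1/2)^5.6679 ≈ 0.019669.

0.020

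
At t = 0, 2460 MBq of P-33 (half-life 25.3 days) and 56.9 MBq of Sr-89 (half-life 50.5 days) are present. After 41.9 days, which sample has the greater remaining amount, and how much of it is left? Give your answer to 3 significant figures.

P-33: 2460 × (1/2)^1.6561 ≈ 780.53 MBq.
Sr-89: 56.9 × (1/2)^0.8297 ≈ 32.015 MBq.
P-33 has more remaining, at ≈ 780.53 MBq.

P-33, 781 MBq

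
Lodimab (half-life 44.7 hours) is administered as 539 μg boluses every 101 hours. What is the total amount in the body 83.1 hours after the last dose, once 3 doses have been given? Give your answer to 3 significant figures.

186 μg

The 3 doses were given 285.1, 184.1, 83.1 hours ago.
Total = 539·(1/2)^(285.1/44.7) + 539·(1/2)^(184.1/44.7) + 539·(1/2)^(83.1/44.7)
      = 6.4803 + 31.03 + 148.58 ≈ 186.09 μg.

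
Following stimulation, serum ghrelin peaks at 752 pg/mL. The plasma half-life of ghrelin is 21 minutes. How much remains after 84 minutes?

47 pg/mL

Elapsed time is 4 half-lives (84/21).
Each half-life halves the amount: 752 × (1/2)^4 = 752/16 = 47 pg/mL.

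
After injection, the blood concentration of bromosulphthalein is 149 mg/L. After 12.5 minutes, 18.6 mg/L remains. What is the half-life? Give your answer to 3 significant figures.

4.16 minutes

A/A₀ = 18.6/149 ≈ 0.12483.
n = log₂(8.0108) ≈ 3.0019 half-lives elapsed in 12.5 minutes.
t½ = 12.5/3.0019 ≈ 4.164 minutes.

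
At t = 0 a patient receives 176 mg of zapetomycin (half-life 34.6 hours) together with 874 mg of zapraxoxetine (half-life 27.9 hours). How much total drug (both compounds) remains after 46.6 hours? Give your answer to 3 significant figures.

344 mg

zapetomycin: 176 × (1/2)^(46.6/34.6) = 176 × (1/2)^1.3468 ≈ 69.196 mg.
zapraxoxetine: 874 × (1/2)^(46.6/27.9) = 874 × (1/2)^1.6703 ≈ 274.61 mg.
Total = 69.196 + 274.61 ≈ 343.81 mg.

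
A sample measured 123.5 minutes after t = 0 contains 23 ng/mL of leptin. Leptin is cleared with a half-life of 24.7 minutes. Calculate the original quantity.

736 ng/mL

Number of half-lives elapsed: n = 123.5/24.7 ≈ 5.
A₀ = A × 2^n = 23 × 2^5 = 23 × 32 ≈ 736 ng/mL.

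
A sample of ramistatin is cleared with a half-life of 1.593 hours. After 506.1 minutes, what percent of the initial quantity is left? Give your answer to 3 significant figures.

506.1 minutes = 8.435 hours.
n = 8.435/1.593 ≈ 5.295 half-lives.
Fraction remaining = (1/2)^5.295 ≈ 0.02547, i.e. 2.547%.

2.55%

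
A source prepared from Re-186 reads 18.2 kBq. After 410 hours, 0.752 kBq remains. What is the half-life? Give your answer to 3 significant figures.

A/A₀ = 0.752/18.2 ≈ 0.041319.
n = log₂(24.202) ≈ 4.5971 half-lives elapsed in 410 hours.
t½ = 410/4.5971 ≈ 89.187 hours.

89.2 hours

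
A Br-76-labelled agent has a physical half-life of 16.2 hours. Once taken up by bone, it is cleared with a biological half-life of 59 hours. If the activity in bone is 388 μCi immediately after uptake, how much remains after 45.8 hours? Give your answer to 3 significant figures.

1/t_eff = 1/t_phys + 1/t_biol = 1/16.2 + 1/59 = 0.078678 per hour.
t_eff = 16.2 × 59 / (16.2 + 59) ≈ 12.71 hours.
Remaining = 388 × (1/2)^(45.8/12.71) = 388 × (1/2)^3.6034 ≈ 31.922 μCi.

31.9 μCi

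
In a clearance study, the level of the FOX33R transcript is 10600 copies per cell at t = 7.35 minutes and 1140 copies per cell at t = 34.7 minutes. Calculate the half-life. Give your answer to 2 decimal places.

Over Δt = 34.7 − 7.35 = 27.35 minutes, the level fell by a factor of 10600/1140 ≈ 9.2982.
n = log₂(9.2982) ≈ 3.217 half-lives, so t½ = 27.35/3.217 ≈ 8.5018 minutes.

8.50 minutes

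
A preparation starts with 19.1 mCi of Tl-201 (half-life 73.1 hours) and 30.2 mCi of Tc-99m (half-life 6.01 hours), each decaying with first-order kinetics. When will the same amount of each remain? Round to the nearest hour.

Set 19.1·(1/2)^(t/73.1) = 30.2·(1/2)^(t/6.01).
Taking log₂: log₂(19.1/30.2) = t·(1/73.1 − 1/6.01).
log₂(0.63245) = -0.66098; 1/73.1 − 1/6.01 = -0.15271.
t = -0.66098 / -0.15271 ≈ 4.3283 hours.

4 hours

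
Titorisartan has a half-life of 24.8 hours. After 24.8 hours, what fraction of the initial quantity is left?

n = 24.8/24.8 ≈ 1 half-life.
Fraction remaining = (1/2)^1 ≈ 0.5.

0.5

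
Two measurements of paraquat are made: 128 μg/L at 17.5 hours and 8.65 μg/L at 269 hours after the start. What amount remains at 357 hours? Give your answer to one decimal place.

3.4 μg/L

Over Δt = 269 − 17.5 = 251.5 hours, the level fell by a factor of 128/8.65 ≈ 14.798.
n = log₂(14.798) ≈ 3.8873 half-lives, so t½ = 251.5/3.8873 ≈ 64.698 hours.
From t = 269 to t = 357: 8.65 × (1/2)^((357−269)/64.698) ≈ 3.3695 μg/L.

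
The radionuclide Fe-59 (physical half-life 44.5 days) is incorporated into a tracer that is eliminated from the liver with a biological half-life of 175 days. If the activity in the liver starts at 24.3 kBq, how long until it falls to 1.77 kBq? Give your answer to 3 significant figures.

1/t_eff = 1/t_phys + 1/t_biol = 1/44.5 + 1/175 = 0.028186 per day.
t_eff = 44.5 × 175 / (44.5 + 175) ≈ 35.478 days.
n = log₂(24.3/1.77) ≈ 3.7791; t = 3.7791 × 35.478 ≈ 134.08 days.

134 days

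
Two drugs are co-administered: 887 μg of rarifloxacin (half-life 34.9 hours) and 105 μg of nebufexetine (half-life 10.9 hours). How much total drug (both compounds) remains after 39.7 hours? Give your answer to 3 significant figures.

412 μg

rarifloxacin: 887 × (1/2)^(39.7/34.9) = 887 × (1/2)^1.1375 ≈ 403.17 μg.
nebufexetine: 105 × (1/2)^(39.7/10.9) = 105 × (1/2)^3.6422 ≈ 8.4096 μg.
Total = 403.17 + 8.4096 ≈ 411.58 μg.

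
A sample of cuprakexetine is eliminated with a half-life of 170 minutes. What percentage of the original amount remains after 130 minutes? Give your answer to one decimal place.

n = 130/170 ≈ 0.76471 half-lives.
Fraction remaining = (1/2)^0.76471 ≈ 0.58857, i.e. 58.857%.

58.9%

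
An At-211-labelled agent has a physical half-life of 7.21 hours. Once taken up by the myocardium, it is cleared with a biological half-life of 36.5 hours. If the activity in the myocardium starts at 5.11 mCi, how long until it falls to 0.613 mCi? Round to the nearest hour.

1/t_eff = 1/t_phys + 1/t_biol = 1/7.21 + 1/36.5 = 0.16609 per hour.
t_eff = 7.21 × 36.5 / (7.21 + 36.5) ≈ 6.0207 hours.
n = log₂(5.11/0.613) ≈ 3.0594; t = 3.0594 × 6.0207 ≈ 18.42 hours.

18 hours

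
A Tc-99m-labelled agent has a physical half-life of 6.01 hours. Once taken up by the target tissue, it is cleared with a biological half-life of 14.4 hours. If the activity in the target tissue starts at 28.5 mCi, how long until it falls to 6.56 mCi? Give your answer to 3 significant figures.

1/t_eff = 1/t_phys + 1/t_biol = 1/6.01 + 1/14.4 = 0.23583 per hour.
t_eff = 6.01 × 14.4 / (6.01 + 14.4) ≈ 4.2403 hours.
n = log₂(28.5/6.56) ≈ 2.1192; t = 2.1192 × 4.2403 ≈ 8.986 hours.

8.99 hours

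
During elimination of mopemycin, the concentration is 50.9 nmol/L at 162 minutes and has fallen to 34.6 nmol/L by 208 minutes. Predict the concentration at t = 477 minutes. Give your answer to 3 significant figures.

Over Δt = 208 − 162 = 46 minutes, the level fell by a factor of 50.9/34.6 ≈ 1.4711.
n = log₂(1.4711) ≈ 0.55689 half-lives, so t½ = 46/0.55689 ≈ 82.601 minutes.
From t = 208 to t = 477: 34.6 × (1/2)^((477−208)/82.601) ≈ 3.6202 nmol/L.

3.62 nmol/L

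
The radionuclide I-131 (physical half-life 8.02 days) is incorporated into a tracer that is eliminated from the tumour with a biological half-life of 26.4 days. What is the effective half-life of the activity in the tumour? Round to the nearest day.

6 days

1/t_eff = 1/t_phys + 1/t_biol = 1/8.02 + 1/26.4 = 0.16257 per day.
t_eff = 8.02 × 26.4 / (8.02 + 26.4) ≈ 6.1513 days.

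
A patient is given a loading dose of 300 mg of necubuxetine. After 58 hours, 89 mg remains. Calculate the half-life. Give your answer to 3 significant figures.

A/A₀ = 89/300 ≈ 0.29667.
n = log₂(3.3708) ≈ 1.7531 half-lives elapsed in 58 hours.
t½ = 58/1.7531 ≈ 33.085 hours.

33.1 hours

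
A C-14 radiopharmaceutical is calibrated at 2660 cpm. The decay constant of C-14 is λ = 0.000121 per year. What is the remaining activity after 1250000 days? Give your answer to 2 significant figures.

1800 cpm

t½ = ln 2 / λ = 0.69315 / 0.000121 ≈ 5728.5 years.
Convert the elapsed time: 1250000 days = 3424.66 years.
Number of half-lives: n = 3424.66/5728.5 ≈ 0.59783.
Remaining = 2660 × (1/2)^0.59783 = 2660 × 0.66075 ≈ 1757.6 cpm.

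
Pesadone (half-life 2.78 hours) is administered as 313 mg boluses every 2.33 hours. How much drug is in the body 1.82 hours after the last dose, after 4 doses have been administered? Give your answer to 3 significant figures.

The 4 doses were given 8.81, 6.48, 4.15, 1.82 hours ago.
Total = 313·(1/2)^(8.81/2.78) + 313·(1/2)^(6.48/2.78) + 313·(1/2)^(4.15/2.78) + 313·(1/2)^(1.82/2.78)
      = 34.799 + 62.21 + 111.22 + 198.82 ≈ 407.05 mg.

407 mg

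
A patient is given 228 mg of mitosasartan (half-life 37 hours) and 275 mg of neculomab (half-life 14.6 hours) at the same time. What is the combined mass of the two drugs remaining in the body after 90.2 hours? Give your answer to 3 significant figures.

mitosasartan: 228 × (1/2)^(90.2/37) = 228 × (1/2)^2.4378 ≈ 42.08 mg.
neculomab: 275 × (1/2)^(90.2/14.6) = 275 × (1/2)^6.1781 ≈ 3.7979 mg.
Total = 42.08 + 3.7979 ≈ 45.878 mg.

45.9 mg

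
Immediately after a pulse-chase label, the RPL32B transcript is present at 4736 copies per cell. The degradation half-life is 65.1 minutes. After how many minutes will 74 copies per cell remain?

74/4736 = 1/64, so 6 half-lives have elapsed.
t = 6 × 65.1 = 390.6 minutes.

390.6 minutes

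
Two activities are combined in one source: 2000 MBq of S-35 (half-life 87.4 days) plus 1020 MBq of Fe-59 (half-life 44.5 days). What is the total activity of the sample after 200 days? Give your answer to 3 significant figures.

455 MBq

S-35: 2000 × (1/2)^(200/87.4) = 2000 × (1/2)^2.2883 ≈ 409.42 MBq.
Fe-59: 1020 × (1/2)^(200/44.5) = 1020 × (1/2)^4.4944 ≈ 45.254 MBq.
Total = 409.42 + 45.254 ≈ 454.68 MBq.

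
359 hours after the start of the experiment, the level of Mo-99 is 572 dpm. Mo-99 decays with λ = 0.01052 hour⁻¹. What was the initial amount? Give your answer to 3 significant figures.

t½ = ln 2 / λ = 0.69315 / 0.01052 ≈ 65.889 hours.
Number of half-lives elapsed: n = 359/65.889 ≈ 5.4486.
A₀ = A × 2^n = 572 × 2^5.4486 = 572 × 43.671 ≈ 24980 dpm.

25000 dpm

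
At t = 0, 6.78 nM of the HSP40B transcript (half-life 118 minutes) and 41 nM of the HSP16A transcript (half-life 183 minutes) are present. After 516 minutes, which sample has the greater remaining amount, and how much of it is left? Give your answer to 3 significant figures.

HSP16A transcript, 5.81 nM

HSP40B transcript: 6.78 × (1/2)^4.3729 ≈ 0.32724 nM.
HSP16A transcript: 41 × (1/2)^2.8197 ≈ 5.8073 nM.
HSP16A transcript has more remaining, at ≈ 5.8073 nM.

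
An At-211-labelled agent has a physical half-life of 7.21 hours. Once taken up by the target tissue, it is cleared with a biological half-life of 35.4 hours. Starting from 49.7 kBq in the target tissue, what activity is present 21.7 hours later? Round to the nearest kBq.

1/t_eff = 1/t_phys + 1/t_biol = 1/7.21 + 1/35.4 = 0.16694 per hour.
t_eff = 7.21 × 35.4 / (7.21 + 35.4) ≈ 5.99 hours.
Remaining = 49.7 × (1/2)^(21.7/5.99) = 49.7 × (1/2)^3.6227 ≈ 4.0347 kBq.

4 kBq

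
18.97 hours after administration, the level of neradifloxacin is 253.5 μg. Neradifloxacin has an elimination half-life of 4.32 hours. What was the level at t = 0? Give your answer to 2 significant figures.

Number of half-lives elapsed: n = 18.97/4.32 ≈ 4.3912.
A₀ = A × 2^n = 253.5 × 2^4.3912 = 253.5 × 20.984 ≈ 5319.4 μg.

5300 μg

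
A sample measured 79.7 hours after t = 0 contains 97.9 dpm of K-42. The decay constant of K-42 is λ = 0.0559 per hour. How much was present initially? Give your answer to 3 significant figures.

t½ = ln 2 / λ = 0.69315 / 0.0559 ≈ 12.4 hours.
Number of half-lives elapsed: n = 79.7/12.4 ≈ 6.4275.
A₀ = A × 2^n = 97.9 × 2^6.4275 = 97.9 × 86.076 ≈ 8426.8 dpm.

8430 dpm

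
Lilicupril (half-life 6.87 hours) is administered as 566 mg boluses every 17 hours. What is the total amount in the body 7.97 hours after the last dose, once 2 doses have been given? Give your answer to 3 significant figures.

299 mg

The 2 doses were given 24.97, 7.97 hours ago.
Total = 566·(1/2)^(24.97/6.87) + 566·(1/2)^(7.97/6.87)
      = 45.57 + 253.27 ≈ 298.84 mg.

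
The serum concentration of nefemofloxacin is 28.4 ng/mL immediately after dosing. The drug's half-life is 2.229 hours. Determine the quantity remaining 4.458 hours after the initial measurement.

7.1 ng/mL

Elapsed time is 2 half-lives (4.458/2.229).
Each half-life halves the amount: 28.4 × (1/2)^2 = 28.4/4 = 7.1 ng/mL.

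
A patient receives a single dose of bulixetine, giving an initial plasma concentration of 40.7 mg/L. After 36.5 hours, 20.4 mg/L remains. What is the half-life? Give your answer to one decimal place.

A/A₀ = 20.4/40.7 ≈ 0.50123.
n = log₂(1.9951) ≈ 0.99646 half-lives elapsed in 36.5 hours.
t½ = 36.5/0.99646 ≈ 36.63 hours.

36.6 hours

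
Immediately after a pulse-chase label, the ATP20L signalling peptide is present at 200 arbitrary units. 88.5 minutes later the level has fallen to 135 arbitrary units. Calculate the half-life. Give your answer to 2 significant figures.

A/A₀ = 135/200 ≈ 0.675.
n = log₂(1.4815) ≈ 0.56704 half-lives elapsed in 88.5 minutes.
t½ = 88.5/0.56704 ≈ 156.07 minutes.

160 minutes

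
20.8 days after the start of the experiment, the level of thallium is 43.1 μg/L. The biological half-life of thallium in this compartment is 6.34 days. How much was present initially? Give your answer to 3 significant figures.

419 μg/L

Number of half-lives elapsed: n = 20.8/6.34 ≈ 3.2808.
A₀ = A × 2^n = 43.1 × 2^3.2808 = 43.1 × 9.7187 ≈ 418.87 μg/L.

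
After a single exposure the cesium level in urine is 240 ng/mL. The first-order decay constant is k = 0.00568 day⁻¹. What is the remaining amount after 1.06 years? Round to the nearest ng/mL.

t½ = ln 2 / k = 0.69315 / 0.00568 ≈ 122.03 days.
Convert the elapsed time: 1.06 years = 386.9 days.
Number of half-lives: n = 386.9/122.03 ≈ 3.1705.
Remaining = 240 × (1/2)^3.1705 = 240 × 0.11107 ≈ 26.657 ng/mL.

27 ng/mL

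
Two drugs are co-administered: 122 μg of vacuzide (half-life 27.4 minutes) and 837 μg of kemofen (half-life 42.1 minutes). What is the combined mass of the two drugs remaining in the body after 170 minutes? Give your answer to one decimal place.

vacuzide: 122 × (1/2)^(170/27.4) = 122 × (1/2)^6.2044 ≈ 1.6545 μg.
kemofen: 837 × (1/2)^(170/42.1) = 837 × (1/2)^4.038 ≈ 50.952 μg.
Total = 1.6545 + 50.952 ≈ 52.607 μg.

52.6 μg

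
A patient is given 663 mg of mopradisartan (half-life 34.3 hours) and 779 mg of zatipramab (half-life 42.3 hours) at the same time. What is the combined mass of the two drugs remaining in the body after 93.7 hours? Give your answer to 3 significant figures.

268 mg

mopradisartan: 663 × (1/2)^(93.7/34.3) = 663 × (1/2)^2.7318 ≈ 99.808 mg.
zatipramab: 779 × (1/2)^(93.7/42.3) = 779 × (1/2)^2.2151 ≈ 167.77 mg.
Total = 99.808 + 167.77 ≈ 267.58 mg.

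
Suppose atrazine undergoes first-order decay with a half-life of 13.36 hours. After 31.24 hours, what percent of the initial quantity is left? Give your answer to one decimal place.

19.8%

n = 31.24/13.36 ≈ 2.3383 half-lives.
Fraction remaining = (1/2)^2.3383 ≈ 0.19774, i.e. 19.774%.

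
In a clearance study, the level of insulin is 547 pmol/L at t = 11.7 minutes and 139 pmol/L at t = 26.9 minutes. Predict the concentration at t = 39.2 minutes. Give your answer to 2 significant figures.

46 pmol/L

Over Δt = 26.9 − 11.7 = 15.2 minutes, the level fell by a factor of 547/139 ≈ 3.9353.
n = log₂(3.9353) ≈ 1.9765 half-lives, so t½ = 15.2/1.9765 ≈ 7.6905 minutes.
From t = 26.9 to t = 39.2: 139 × (1/2)^((39.2−26.9)/7.6905) ≈ 45.873 pmol/L.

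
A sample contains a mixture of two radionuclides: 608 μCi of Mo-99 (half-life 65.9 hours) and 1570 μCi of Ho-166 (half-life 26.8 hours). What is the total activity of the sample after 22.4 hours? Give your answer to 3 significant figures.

1360 μCi

Mo-99: 608 × (1/2)^(22.4/65.9) = 608 × (1/2)^0.33991 ≈ 480.38 μCi.
Ho-166: 1570 × (1/2)^(22.4/26.8) = 1570 × (1/2)^0.83582 ≈ 879.61 μCi.
Total = 480.38 + 879.61 ≈ 1360 μCi.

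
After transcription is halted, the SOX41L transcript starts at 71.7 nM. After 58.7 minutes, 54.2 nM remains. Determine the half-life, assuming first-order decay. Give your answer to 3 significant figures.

145 minutes

A/A₀ = 54.2/71.7 ≈ 0.75593.
n = log₂(1.3229) ≈ 0.40368 half-lives elapsed in 58.7 minutes.
t½ = 58.7/0.40368 ≈ 145.41 minutes.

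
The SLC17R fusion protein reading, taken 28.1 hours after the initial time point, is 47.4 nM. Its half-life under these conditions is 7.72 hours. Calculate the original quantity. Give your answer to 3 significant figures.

Number of half-lives elapsed: n = 28.1/7.72 ≈ 3.6399.
A₀ = A × 2^n = 47.4 × 2^3.6399 = 47.4 × 12.466 ≈ 590.88 nM.

591 nM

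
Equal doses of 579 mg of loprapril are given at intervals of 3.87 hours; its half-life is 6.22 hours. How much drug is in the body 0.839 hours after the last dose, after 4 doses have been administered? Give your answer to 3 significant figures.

The 4 doses were given 12.449, 8.579, 4.709, 0.839 hours ago.
Total = 579·(1/2)^(12.449/6.22) + 579·(1/2)^(8.579/6.22) + 579·(1/2)^(4.709/6.22) + 579·(1/2)^(0.839/6.22)
      = 144.6 + 222.58 + 342.59 + 527.32 ≈ 1237.1 mg.

1240 mg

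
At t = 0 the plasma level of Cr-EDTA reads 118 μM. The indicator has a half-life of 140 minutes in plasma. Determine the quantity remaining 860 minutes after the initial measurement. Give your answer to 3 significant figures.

1.67 μM

Number of half-lives: n = 860/140 ≈ 6.1429.
Remaining = 118 × (1/2)^6.1429 = 118 × 0.014152 ≈ 1.6699 μM.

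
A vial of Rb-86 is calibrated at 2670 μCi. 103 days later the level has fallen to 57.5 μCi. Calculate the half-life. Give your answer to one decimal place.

18.6 days

A/A₀ = 57.5/2670 ≈ 0.021536.
n = log₂(46.435) ≈ 5.5371 half-lives elapsed in 103 days.
t½ = 103/5.5371 ≈ 18.602 days.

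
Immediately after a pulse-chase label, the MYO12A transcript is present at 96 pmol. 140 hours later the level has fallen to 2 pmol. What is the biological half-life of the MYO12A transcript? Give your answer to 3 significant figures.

A/A₀ = 2/96 ≈ 0.020833.
n = log₂(48) ≈ 5.585 half-lives elapsed in 140 hours.
t½ = 140/5.585 ≈ 25.067 hours.

25.1 hours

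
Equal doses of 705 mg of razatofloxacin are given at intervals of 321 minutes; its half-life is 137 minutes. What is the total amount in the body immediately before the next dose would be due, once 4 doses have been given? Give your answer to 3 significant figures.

The 4 doses were given 1284, 963, 642, 321 minutes ago.
Total = 705·(1/2)^(1284/137) + 705·(1/2)^(963/137) + 705·(1/2)^(642/137) + 705·(1/2)^(321/137)
      = 1.0638 + 5.3975 + 27.386 + 138.95 ≈ 172.8 mg.

173 mg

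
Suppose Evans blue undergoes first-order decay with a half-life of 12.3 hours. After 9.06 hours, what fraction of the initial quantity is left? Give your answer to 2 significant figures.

n = 9.06/12.3 ≈ 0.73659 half-lives.
Fraction remaining = (1/2)^0.73659 ≈ 0.60016.

0.60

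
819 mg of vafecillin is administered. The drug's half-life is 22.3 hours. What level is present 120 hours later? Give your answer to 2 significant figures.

Number of half-lives: n = 120/22.3 ≈ 5.3812.
Remaining = 819 × (1/2)^5.3812 = 819 × 0.023994 ≈ 19.651 mg.

20 mg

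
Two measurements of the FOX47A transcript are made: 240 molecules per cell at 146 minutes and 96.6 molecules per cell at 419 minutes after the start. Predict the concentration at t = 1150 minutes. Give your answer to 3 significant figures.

8.45 molecules per cell

Over Δt = 419 − 146 = 273 minutes, the level fell by a factor of 240/96.6 ≈ 2.4845.
n = log₂(2.4845) ≈ 1.3129 half-lives, so t½ = 273/1.3129 ≈ 207.93 minutes.
From t = 419 to t = 1150: 96.6 × (1/2)^((1150−419)/207.93) ≈ 8.4465 molecules per cell.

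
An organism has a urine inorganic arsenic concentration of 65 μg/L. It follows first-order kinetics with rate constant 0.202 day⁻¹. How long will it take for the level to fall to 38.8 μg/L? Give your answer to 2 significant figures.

2.6 days

t½ = ln 2 / λ = 0.69315 / 0.202 ≈ 3.4314 days.
Fraction remaining = 38.8/65 ≈ 0.59692.
n = log₂(65/38.8) = ln(1.6753)/ln 2 ≈ 0.74438 half-lives.
t = n × t½ = 0.74438 × 3.4314 ≈ 2.5543 days.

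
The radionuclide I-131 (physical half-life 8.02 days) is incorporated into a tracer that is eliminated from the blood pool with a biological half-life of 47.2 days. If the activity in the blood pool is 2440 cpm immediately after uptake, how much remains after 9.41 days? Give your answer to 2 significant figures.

1/t_eff = 1/t_phys + 1/t_biol = 1/8.02 + 1/47.2 = 0.14587 per day.
t_eff = 8.02 × 47.2 / (8.02 + 47.2) ≈ 6.8552 days.
Remaining = 2440 × (1/2)^(9.41/6.8552) = 2440 × (1/2)^1.3727 ≈ 942.26 cpm.

940 cpm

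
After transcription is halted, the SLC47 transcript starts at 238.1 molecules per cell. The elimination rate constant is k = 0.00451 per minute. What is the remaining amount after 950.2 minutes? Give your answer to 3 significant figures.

3.28 molecules per cell

t½ = ln 2 / k = 0.69315 / 0.00451 ≈ 153.69 minutes.
Number of half-lives: n = 950.2/153.69 ≈ 6.1825.
Remaining = 238.1 × (1/2)^6.1825 = 238.1 × 0.013768 ≈ 3.2782 molecules per cell.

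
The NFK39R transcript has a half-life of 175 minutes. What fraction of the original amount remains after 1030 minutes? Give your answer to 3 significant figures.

0.0169

n = 1030/175 ≈ 5.8857 half-lives.
Fraction remaining = (1/2)^5.8857 ≈ 0.016913.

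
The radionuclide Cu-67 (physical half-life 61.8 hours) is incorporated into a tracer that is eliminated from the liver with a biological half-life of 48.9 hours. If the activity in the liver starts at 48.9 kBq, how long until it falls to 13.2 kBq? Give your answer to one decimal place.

1/t_eff = 1/t_phys + 1/t_biol = 1/61.8 + 1/48.9 = 0.036631 per hour.
t_eff = 61.8 × 48.9 / (61.8 + 48.9) ≈ 27.299 hours.
n = log₂(48.9/13.2) ≈ 1.8893; t = 1.8893 × 27.299 ≈ 51.576 hours.

51.6 hours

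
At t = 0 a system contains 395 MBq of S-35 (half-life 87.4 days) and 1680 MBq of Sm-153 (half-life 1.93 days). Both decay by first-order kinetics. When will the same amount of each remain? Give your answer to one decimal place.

4.1 days

Set 395·(1/2)^(t/87.4) = 1680·(1/2)^(t/1.93).
Taking log₂: log₂(395/1680) = t·(1/87.4 − 1/1.93).
log₂(0.23512) = -2.0885; 1/87.4 − 1/1.93 = -0.50669.
t = -2.0885 / -0.50669 ≈ 4.1219 days.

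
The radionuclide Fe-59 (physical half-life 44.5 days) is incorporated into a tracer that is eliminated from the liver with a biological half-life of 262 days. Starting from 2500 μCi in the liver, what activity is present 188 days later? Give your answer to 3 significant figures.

81.3 μCi

1/t_eff = 1/t_phys + 1/t_biol = 1/44.5 + 1/262 = 0.026289 per day.
t_eff = 44.5 × 262 / (44.5 + 262) ≈ 38.039 days.
Remaining = 2500 × (1/2)^(188/38.039) = 2500 × (1/2)^4.9423 ≈ 81.314 μCi.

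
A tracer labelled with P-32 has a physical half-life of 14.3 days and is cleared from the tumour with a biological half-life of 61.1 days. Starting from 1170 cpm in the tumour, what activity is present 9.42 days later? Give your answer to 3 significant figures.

1/t_eff = 1/t_phys + 1/t_biol = 1/14.3 + 1/61.1 = 0.086297 per day.
t_eff = 14.3 × 61.1 / (14.3 + 61.1) ≈ 11.588 days.
Remaining = 1170 × (1/2)^(9.42/11.588) = 1170 × (1/2)^0.81291 ≈ 666 cpm.

666 cpm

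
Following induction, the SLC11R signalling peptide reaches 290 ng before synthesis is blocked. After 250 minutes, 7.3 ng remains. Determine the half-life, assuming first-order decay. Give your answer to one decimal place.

A/A₀ = 7.3/290 ≈ 0.025172.
n = log₂(39.726) ≈ 5.312 half-lives elapsed in 250 minutes.
t½ = 250/5.312 ≈ 47.063 minutes.

47.1 minutes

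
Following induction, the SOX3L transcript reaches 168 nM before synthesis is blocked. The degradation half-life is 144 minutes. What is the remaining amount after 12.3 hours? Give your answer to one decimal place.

4.8 nM

Convert the elapsed time: 12.3 hours = 738 minutes.
Number of half-lives: n = 738/144 ≈ 5.125.
Remaining = 168 × (1/2)^5.125 = 168 × 0.028656 ≈ 4.8143 nM.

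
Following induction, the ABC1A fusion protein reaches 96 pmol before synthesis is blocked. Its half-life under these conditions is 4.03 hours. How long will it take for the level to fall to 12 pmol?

12.09 hours

12/96 = 1/8, so 3 half-lives have elapsed.
t = 3 × 4.03 = 12.09 hours.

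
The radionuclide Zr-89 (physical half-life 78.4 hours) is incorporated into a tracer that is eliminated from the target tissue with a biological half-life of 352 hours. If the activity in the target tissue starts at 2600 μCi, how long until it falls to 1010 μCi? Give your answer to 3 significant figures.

87.5 hours

1/t_eff = 1/t_phys + 1/t_biol = 1/78.4 + 1/352 = 0.015596 per hour.
t_eff = 78.4 × 352 / (78.4 + 352) ≈ 64.119 hours.
n = log₂(2600/1010) ≈ 1.3642; t = 1.3642 × 64.119 ≈ 87.468 hours.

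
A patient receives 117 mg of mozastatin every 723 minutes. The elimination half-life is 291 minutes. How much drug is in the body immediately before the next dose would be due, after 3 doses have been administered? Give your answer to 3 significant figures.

25.3 mg

The 3 doses were given 2169, 1446, 723 minutes ago.
Total = 117·(1/2)^(2169/291) + 117·(1/2)^(1446/291) + 117·(1/2)^(723/291)
      = 0.66746 + 3.7355 + 20.906 ≈ 25.309 mg.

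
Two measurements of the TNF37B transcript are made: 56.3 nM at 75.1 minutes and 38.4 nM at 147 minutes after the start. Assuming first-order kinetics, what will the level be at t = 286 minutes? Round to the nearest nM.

Over Δt = 147 − 75.1 = 71.9 minutes, the level fell by a factor of 56.3/38.4 ≈ 1.4661.
n = log₂(1.4661) ≈ 0.55203 half-lives, so t½ = 71.9/0.55203 ≈ 130.25 minutes.
From t = 147 to t = 286: 38.4 × (1/2)^((286−147)/130.25) ≈ 18.326 nM.

18 nM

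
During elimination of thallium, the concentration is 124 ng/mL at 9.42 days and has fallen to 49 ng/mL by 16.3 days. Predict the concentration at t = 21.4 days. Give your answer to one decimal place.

24.6 ng/mL

Over Δt = 16.3 − 9.42 = 6.88 days, the level fell by a factor of 124/49 ≈ 2.5306.
n = log₂(2.5306) ≈ 1.3395 half-lives, so t½ = 6.88/1.3395 ≈ 5.1363 days.
From t = 16.3 to t = 21.4: 49 × (1/2)^((21.4−16.3)/5.1363) ≈ 24.62 ng/mL.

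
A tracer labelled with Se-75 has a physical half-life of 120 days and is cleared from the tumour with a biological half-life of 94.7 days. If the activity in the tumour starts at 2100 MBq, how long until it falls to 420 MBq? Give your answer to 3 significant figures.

123 days

1/t_eff = 1/t_phys + 1/t_biol = 1/120 + 1/94.7 = 0.018893 per day.
t_eff = 120 × 94.7 / (120 + 94.7) ≈ 52.93 days.
n = log₂(2100/420) ≈ 2.3219; t = 2.3219 × 52.93 ≈ 122.9 days.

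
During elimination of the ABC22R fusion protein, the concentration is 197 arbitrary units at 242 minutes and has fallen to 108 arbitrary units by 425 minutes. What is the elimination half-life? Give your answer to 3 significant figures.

211 minutes

Over Δt = 425 − 242 = 183 minutes, the level fell by a factor of 197/108 ≈ 1.8241.
n = log₂(1.8241) ≈ 0.86716 half-lives, so t½ = 183/0.86716 ≈ 211.03 minutes.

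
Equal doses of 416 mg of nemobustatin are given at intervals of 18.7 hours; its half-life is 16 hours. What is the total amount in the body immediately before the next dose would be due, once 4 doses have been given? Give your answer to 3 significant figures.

320 mg

The 4 doses were given 74.8, 56.1, 37.4, 18.7 hours ago.
Total = 416·(1/2)^(74.8/16) + 416·(1/2)^(56.1/16) + 416·(1/2)^(37.4/16) + 416·(1/2)^(18.7/16)
      = 16.285 + 36.611 + 82.307 + 185.04 ≈ 320.24 mg.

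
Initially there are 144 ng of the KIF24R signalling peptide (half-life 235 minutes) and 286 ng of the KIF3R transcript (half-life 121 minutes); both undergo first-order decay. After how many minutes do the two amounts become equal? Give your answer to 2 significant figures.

250 minutes

Set 144·(1/2)^(t/235) = 286·(1/2)^(t/121).
Taking log₂: log₂(144/286) = t·(1/235 − 1/121).
log₂(0.5035) = -0.98995; 1/235 − 1/121 = -0.0040091.
t = -0.98995 / -0.0040091 ≈ 246.92 minutes.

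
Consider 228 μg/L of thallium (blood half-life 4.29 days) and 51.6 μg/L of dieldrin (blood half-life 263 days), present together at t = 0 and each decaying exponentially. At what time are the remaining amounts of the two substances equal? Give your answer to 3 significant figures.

Set 228·(1/2)^(t/4.29) = 51.6·(1/2)^(t/263).
Taking log₂: log₂(228/51.6) = t·(1/4.29 − 1/263).
log₂(4.4186) = 2.1436; 1/4.29 − 1/263 = 0.2293.
t = 2.1436 / 0.2293 ≈ 9.3485 days.

9.35 days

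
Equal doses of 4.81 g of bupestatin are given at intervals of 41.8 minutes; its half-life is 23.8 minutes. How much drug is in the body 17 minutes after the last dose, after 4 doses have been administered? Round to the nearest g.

The 4 doses were given 142.4, 100.6, 58.8, 17 minutes ago.
Total = 4.81·(1/2)^(142.4/23.8) + 4.81·(1/2)^(100.6/23.8) + 4.81·(1/2)^(58.8/23.8) + 4.81·(1/2)^(17/23.8)
      = 0.076037 + 0.25688 + 0.86781 + 2.9317 ≈ 4.1324 g.

4 g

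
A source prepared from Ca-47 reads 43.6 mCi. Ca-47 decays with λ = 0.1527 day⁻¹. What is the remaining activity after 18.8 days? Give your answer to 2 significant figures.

2.5 mCi

t½ = ln 2 / λ = 0.69315 / 0.1527 ≈ 4.5393 days.
Number of half-lives: n = 18.8/4.5393 ≈ 4.1416.
Remaining = 43.6 × (1/2)^4.1416 = 43.6 × 0.056656 ≈ 2.4702 mCi.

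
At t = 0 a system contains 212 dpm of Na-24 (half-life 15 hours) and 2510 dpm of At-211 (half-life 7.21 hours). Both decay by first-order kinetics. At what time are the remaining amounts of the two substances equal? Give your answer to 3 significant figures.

Set 212·(1/2)^(t/15) = 2510·(1/2)^(t/7.21).
Taking log₂: log₂(212/2510) = t·(1/15 − 1/7.21).
log₂(0.084462) = -3.5656; 1/15 − 1/7.21 = -0.07203.
t = -3.5656 / -0.07203 ≈ 49.501 hours.

49.5 hours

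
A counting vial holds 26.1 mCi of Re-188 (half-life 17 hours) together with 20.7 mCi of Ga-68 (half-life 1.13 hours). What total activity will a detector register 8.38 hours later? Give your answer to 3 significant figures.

18.7 mCi

Re-188: 26.1 × (1/2)^(8.38/17) = 26.1 × (1/2)^0.49294 ≈ 18.546 mCi.
Ga-68: 20.7 × (1/2)^(8.38/1.13) = 20.7 × (1/2)^7.4159 ≈ 0.12121 mCi.
Total = 18.546 + 0.12121 ≈ 18.667 mCi.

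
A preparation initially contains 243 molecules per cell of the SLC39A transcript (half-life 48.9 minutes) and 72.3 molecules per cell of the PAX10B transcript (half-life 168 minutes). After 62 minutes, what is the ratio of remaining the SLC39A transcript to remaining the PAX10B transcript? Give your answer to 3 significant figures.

SLC39A transcript: 243 × (1/2)^(62/48.9) = 243 × (1/2)^1.2679 ≈ 100.91 molecules per cell.
PAX10B transcript: 72.3 × (1/2)^(62/168) = 72.3 × (1/2)^0.36905 ≈ 55.981 molecules per cell.
Ratio ≈ 100.91 / 55.981 ≈ 1.8026.

1.80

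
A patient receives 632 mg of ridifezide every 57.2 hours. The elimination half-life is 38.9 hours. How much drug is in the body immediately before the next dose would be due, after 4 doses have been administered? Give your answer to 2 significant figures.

350 mg

The 4 doses were given 228.8, 171.6, 114.4, 57.2 hours ago.
Total = 632·(1/2)^(228.8/38.9) + 632·(1/2)^(171.6/38.9) + 632·(1/2)^(114.4/38.9) + 632·(1/2)^(57.2/38.9)
      = 10.719 + 29.702 + 82.305 + 228.07 ≈ 350.8 mg.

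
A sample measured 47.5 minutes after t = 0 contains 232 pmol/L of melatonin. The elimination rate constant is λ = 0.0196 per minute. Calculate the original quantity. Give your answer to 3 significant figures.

t½ = ln 2 / λ = 0.69315 / 0.0196 ≈ 35.365 minutes.
Number of half-lives elapsed: n = 47.5/35.365 ≈ 1.3431.
A₀ = A × 2^n = 232 × 2^1.3431 = 232 × 2.537 ≈ 588.59 pmol/L.

589 pmol/L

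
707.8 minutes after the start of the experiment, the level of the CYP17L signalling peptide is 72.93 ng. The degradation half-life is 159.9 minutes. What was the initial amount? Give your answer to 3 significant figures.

Number of half-lives elapsed: n = 707.8/159.9 ≈ 4.4265.
A₀ = A × 2^n = 72.93 × 2^4.4265 = 72.93 × 21.504 ≈ 1568.3 ng.

1570 ng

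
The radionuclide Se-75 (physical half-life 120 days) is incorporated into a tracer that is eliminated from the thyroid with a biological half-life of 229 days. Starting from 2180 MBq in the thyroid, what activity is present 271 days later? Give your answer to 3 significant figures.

201 MBq

1/t_eff = 1/t_phys + 1/t_biol = 1/120 + 1/229 = 0.0127 per day.
t_eff = 120 × 229 / (120 + 229) ≈ 78.739 days.
Remaining = 2180 × (1/2)^(271/78.739) = 2180 × (1/2)^3.4417 ≈ 200.63 MBq.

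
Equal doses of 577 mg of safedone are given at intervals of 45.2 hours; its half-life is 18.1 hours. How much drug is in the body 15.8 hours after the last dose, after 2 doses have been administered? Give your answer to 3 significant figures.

371 mg

The 2 doses were given 61, 15.8 hours ago.
Total = 577·(1/2)^(61/18.1) + 577·(1/2)^(15.8/18.1)
      = 55.803 + 315.06 ≈ 370.87 mg.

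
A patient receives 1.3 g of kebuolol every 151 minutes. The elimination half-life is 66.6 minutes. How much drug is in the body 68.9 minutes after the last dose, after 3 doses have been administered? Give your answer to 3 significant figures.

0.794 g

The 3 doses were given 370.9, 219.9, 68.9 minutes ago.
Total = 1.3·(1/2)^(370.9/66.6) + 1.3·(1/2)^(219.9/66.6) + 1.3·(1/2)^(68.9/66.6)
      = 0.027383 + 0.13183 + 0.63463 ≈ 0.79383 g.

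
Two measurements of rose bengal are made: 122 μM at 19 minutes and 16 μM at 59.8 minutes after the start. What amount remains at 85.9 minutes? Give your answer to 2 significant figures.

Over Δt = 59.8 − 19 = 40.8 minutes, the level fell by a factor of 122/16 ≈ 7.625.
n = log₂(7.625) ≈ 2.9307 half-lives, so t½ = 40.8/2.9307 ≈ 13.921 minutes.
From t = 59.8 to t = 85.9: 16 × (1/2)^((85.9−59.8)/13.921) ≈ 4.3626 μM.

4.4 μM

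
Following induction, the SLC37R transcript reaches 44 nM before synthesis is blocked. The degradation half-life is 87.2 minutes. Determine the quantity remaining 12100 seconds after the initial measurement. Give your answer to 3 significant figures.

Convert the elapsed time: 12100 seconds = 201.667 minutes.
Number of half-lives: n = 201.667/87.2 ≈ 2.3127.
Remaining = 44 × (1/2)^2.3127 = 44 × 0.20128 ≈ 8.8565 nM.

8.86 nM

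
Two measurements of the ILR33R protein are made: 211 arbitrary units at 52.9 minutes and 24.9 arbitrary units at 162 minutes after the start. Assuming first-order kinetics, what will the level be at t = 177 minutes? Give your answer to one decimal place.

18.6 arbitrary units

Over Δt = 162 − 52.9 = 109.1 minutes, the level fell by a factor of 211/24.9 ≈ 8.4739.
n = log₂(8.4739) ≈ 3.083 half-lives, so t½ = 109.1/3.083 ≈ 35.387 minutes.
From t = 162 to t = 177: 24.9 × (1/2)^((177−162)/35.387) ≈ 18.561 arbitrary units.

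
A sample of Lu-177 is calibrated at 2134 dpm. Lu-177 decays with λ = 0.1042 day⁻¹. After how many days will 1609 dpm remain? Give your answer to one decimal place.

2.7 days

t½ = ln 2 / λ = 0.69315 / 0.1042 ≈ 6.6521 days.
Fraction remaining = 1609/2134 ≈ 0.75398.
n = log₂(2134/1609) = ln(1.3263)/ln 2 ≈ 0.4074 half-lives.
t = n × t½ = 0.4074 × 6.6521 ≈ 2.71 days.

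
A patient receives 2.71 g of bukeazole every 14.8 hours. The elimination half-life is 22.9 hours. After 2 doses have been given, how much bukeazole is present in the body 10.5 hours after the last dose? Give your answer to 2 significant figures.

The 2 doses were given 25.3, 10.5 hours ago.
Total = 2.71·(1/2)^(25.3/22.9) + 2.71·(1/2)^(10.5/22.9)
      = 1.2601 + 1.9722 ≈ 3.2322 g.

3.2 g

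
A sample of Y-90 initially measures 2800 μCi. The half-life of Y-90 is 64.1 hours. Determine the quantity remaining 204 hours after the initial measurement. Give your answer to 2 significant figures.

Number of half-lives: n = 204/64.1 ≈ 3.1825.
Remaining = 2800 × (1/2)^3.1825 = 2800 × 0.11014 ≈ 308.41 μCi.

310 μCi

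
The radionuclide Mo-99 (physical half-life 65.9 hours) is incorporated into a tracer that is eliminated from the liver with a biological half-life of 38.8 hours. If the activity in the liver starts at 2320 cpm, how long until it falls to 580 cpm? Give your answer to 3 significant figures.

48.8 hours

1/t_eff = 1/t_phys + 1/t_biol = 1/65.9 + 1/38.8 = 0.040948 per hour.
t_eff = 65.9 × 38.8 / (65.9 + 38.8) ≈ 24.421 hours.
n = log₂(2320/580) ≈ 2; t = 2 × 24.421 ≈ 48.843 hours.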